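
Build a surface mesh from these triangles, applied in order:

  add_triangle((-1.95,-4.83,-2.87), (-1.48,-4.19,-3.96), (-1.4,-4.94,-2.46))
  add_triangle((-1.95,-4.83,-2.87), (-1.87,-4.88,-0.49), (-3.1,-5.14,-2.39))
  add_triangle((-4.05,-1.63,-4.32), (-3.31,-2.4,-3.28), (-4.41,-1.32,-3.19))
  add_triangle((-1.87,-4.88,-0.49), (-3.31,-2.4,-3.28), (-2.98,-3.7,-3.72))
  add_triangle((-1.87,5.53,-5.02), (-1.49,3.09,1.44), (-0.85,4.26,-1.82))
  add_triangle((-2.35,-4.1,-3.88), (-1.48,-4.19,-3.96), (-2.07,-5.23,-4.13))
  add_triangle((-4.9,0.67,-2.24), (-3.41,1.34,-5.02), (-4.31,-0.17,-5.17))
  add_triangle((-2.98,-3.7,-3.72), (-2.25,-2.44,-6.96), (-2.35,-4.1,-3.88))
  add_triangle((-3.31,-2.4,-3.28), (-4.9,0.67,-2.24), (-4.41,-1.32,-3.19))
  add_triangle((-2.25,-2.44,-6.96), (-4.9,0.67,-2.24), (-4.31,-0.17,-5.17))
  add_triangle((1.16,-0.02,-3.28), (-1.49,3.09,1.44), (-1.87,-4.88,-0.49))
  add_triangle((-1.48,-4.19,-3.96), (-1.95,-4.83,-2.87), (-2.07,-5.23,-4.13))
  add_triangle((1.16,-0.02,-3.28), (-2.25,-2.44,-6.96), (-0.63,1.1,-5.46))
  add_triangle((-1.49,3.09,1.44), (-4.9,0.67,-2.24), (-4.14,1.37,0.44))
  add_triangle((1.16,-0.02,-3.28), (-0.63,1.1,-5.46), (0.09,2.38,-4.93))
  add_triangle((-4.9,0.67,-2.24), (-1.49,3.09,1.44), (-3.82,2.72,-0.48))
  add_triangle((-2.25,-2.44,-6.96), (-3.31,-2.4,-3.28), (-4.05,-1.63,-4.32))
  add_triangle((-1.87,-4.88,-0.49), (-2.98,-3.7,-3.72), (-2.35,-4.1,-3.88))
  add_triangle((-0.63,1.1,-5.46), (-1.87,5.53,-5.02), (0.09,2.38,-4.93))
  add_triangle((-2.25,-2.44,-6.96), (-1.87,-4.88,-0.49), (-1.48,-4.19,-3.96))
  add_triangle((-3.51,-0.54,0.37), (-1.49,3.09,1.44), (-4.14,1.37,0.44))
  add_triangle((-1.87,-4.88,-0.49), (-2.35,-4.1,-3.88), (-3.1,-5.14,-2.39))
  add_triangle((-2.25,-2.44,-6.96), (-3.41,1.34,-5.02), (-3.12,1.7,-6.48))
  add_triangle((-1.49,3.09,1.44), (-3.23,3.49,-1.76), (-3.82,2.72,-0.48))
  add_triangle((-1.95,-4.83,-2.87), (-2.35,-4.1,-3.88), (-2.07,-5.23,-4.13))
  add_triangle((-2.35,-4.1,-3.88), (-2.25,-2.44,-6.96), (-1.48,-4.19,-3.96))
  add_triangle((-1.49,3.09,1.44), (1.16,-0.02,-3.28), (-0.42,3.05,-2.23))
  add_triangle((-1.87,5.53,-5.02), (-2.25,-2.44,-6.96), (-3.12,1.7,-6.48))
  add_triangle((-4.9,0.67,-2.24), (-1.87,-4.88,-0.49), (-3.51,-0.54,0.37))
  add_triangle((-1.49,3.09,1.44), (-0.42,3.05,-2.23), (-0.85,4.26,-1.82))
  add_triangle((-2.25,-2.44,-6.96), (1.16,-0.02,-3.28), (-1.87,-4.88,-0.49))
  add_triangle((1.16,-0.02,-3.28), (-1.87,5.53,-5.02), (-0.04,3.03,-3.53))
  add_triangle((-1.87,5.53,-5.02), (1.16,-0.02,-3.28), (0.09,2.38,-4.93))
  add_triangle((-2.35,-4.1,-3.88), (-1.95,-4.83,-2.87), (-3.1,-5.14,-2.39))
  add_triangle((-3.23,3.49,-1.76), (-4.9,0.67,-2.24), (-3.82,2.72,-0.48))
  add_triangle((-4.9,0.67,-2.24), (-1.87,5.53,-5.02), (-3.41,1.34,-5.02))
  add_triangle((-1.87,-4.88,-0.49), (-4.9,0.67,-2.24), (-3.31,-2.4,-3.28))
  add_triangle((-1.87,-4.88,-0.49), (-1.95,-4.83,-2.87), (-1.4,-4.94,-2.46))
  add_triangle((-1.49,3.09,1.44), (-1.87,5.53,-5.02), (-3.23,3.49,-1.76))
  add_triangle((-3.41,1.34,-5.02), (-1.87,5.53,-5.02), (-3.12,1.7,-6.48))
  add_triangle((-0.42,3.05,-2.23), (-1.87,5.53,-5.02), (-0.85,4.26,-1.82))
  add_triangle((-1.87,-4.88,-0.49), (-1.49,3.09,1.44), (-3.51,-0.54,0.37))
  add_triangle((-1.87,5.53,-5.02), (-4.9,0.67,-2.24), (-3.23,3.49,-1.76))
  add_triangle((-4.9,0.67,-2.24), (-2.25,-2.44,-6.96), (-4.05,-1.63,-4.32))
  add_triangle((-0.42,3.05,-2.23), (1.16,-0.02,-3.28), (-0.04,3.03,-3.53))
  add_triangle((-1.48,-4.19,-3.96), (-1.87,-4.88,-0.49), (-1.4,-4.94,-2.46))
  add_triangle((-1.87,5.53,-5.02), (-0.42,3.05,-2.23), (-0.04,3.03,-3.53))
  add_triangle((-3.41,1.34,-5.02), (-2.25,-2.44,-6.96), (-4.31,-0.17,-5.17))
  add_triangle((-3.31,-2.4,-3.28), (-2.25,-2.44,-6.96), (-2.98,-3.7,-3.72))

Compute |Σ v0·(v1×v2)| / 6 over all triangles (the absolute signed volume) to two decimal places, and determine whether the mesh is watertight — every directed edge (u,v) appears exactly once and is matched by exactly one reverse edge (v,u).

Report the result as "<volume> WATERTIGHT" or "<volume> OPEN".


Per-triangle v0·(v1×v2)/6:
  t1: +0.7845
  t2: +2.0416
  t3: +1.1682
  t4: +2.6486
  t5: +3.1503
  t6: +0.5127
  t7: +4.4295
  t8: +2.6037
  t9: -0.0398
  t10: +3.5017
  t11: -6.0565
  t12: +0.1250
  t13: +6.2755
  t14: +4.1055
  t15: +2.3497
  t16: +0.8222
  t17: +3.5464
  t18: +2.2855
  t19: +4.3381
  t20: -4.4713
  t21: +1.4993
  t22: -2.0015
  t23: +4.5474
  t24: +2.9823
  t25: +0.6200
  t26: +2.9259
  t27: +0.3934
  t28: +7.5304
  t29: +7.9777
  t30: -0.2053
  t31: +9.8832
  t32: +2.1646
  t33: +0.2237
  t34: +1.5626
  t35: +3.6611
  t36: +11.9363
  t37: +8.2604
  t38: +1.1147
  t39: +7.4423
  t40: +4.5317
  t41: +0.8603
  t42: +2.1124
  t43: +9.1482
  t44: +5.0389
  t45: +0.1415
  t46: -1.2185
  t47: +0.9281
  t48: +6.0833
  t49: +3.6748
Σ = +137.9401 → |volume| = 137.94

Directed edges: 147 total; 9 unmatched, e.g. (-4.41,-1.32,-3.19)→(-4.05,-1.63,-4.32) → open.

137.94 OPEN


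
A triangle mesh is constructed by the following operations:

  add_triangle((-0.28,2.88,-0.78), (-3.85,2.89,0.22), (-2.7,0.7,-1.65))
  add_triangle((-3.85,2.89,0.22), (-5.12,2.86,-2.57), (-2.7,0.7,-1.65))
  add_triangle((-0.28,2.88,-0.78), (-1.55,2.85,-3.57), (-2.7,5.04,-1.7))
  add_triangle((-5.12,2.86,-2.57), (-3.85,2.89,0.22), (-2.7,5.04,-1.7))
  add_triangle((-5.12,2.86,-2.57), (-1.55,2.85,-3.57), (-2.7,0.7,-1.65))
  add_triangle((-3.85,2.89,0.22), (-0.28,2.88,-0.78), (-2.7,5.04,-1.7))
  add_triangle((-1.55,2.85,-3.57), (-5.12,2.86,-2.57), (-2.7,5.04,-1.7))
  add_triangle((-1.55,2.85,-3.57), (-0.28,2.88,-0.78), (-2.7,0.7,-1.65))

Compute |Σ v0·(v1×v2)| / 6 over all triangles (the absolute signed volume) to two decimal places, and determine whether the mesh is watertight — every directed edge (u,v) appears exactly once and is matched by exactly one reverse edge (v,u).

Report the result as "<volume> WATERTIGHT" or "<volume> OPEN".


Per-triangle v0·(v1×v2)/6:
  t1: -3.7686
  t2: +1.2986
  t3: +2.7636
  t4: +6.7048
  t5: +2.4246
  t6: +1.6376
  t7: +7.8308
  t8: -2.6426
Σ = +16.2485 → |volume| = 16.25

Directed edges: 24 total, each appears once with its reverse present → watertight.

16.25 WATERTIGHT


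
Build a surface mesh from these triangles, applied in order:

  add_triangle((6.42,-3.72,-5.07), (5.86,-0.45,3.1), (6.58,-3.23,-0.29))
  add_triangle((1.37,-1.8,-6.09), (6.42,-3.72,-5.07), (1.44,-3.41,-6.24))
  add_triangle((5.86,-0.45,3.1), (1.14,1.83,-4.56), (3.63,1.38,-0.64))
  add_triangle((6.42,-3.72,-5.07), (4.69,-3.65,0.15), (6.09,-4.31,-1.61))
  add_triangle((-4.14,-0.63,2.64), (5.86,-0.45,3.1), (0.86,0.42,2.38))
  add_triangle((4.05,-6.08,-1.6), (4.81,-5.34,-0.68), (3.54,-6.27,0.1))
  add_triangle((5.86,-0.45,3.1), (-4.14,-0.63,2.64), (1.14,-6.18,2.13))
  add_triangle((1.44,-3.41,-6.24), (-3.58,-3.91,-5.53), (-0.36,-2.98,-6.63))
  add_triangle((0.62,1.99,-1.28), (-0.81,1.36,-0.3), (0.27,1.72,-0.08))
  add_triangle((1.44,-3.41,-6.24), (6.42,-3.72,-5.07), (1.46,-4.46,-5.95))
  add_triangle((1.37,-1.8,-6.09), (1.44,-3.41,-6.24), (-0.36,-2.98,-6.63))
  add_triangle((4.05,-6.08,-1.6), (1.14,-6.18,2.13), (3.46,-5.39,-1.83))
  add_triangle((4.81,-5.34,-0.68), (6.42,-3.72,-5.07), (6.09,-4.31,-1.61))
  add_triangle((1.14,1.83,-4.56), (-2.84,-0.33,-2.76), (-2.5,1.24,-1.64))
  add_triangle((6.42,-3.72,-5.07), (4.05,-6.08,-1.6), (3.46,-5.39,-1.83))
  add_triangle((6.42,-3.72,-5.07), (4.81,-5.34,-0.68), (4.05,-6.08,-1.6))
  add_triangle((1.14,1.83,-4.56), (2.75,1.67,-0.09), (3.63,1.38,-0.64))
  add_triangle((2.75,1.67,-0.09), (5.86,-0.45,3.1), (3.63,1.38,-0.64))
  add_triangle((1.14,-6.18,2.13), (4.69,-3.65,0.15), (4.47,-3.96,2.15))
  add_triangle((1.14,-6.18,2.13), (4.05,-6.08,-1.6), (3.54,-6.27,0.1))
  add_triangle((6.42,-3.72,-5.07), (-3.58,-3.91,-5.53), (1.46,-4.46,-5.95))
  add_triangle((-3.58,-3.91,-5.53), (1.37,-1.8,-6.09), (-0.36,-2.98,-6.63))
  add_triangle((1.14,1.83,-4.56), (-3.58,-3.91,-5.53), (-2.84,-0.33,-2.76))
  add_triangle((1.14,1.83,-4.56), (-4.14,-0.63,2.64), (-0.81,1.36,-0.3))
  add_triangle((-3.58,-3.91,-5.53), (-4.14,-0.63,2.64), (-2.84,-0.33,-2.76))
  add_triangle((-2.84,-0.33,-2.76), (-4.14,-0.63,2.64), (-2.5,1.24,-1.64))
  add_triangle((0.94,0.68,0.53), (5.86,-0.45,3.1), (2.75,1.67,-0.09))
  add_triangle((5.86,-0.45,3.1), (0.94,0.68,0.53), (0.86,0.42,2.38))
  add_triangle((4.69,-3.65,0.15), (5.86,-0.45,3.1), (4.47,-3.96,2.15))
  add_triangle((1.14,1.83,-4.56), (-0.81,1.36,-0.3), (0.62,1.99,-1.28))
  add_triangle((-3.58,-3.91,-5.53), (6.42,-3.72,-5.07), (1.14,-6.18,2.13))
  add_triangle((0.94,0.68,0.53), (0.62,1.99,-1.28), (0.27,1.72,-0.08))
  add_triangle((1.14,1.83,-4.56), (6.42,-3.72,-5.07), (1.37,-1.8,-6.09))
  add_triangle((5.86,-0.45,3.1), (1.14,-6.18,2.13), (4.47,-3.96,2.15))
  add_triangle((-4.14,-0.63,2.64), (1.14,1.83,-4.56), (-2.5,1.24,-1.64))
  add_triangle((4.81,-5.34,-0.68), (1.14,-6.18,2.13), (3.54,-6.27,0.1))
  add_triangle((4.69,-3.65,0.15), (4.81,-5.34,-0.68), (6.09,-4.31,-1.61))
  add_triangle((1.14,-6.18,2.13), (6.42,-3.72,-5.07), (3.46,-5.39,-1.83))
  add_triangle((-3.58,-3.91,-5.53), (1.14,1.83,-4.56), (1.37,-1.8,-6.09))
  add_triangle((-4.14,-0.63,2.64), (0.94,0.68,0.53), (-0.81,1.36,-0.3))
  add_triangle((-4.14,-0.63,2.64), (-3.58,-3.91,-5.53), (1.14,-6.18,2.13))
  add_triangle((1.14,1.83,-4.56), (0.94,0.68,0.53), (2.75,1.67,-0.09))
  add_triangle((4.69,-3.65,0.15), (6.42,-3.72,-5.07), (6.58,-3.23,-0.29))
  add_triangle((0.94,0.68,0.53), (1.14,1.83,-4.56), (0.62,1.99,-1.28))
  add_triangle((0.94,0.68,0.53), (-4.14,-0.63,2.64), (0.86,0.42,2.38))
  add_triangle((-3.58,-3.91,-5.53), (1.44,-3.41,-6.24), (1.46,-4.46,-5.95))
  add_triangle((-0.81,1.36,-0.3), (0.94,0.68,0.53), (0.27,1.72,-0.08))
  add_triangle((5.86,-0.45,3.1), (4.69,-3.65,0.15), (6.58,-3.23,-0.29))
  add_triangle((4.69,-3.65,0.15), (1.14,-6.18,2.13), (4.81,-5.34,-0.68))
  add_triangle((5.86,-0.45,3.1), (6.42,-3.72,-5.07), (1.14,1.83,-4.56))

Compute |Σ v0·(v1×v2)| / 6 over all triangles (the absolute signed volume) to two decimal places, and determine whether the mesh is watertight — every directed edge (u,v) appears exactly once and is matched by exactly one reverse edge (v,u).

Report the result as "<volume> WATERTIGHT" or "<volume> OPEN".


Per-triangle v0·(v1×v2)/6:
  t1: +10.6451
  t2: +8.3081
  t3: +3.5695
  t4: +0.0293
  t5: +4.0751
  t6: +2.6897
  t7: +27.3269
  t8: +4.9935
  t9: +0.3693
  t10: +6.5125
  t11: +2.9798
  t12: +1.7377
  t13: +6.1327
  t14: +4.7404
  t15: +2.1846
  t16: +8.0913
  t17: +1.9807
  t18: +2.2014
  t19: +7.5160
  t20: +2.8555
  t21: -1.6006
  t22: +0.7200
  t23: +11.0216
  t24: +2.9896
  t25: +11.1647
  t26: +4.8828
  t27: +1.1950
  t28: +1.3987
  t29: +7.5443
  t30: +1.2756
  t31: +68.7597
  t32: +0.3332
  t33: +17.2861
  t34: +6.6710
  t35: -0.5890
  t36: +1.9323
  t37: +2.5324
  t38: -5.6464
  t39: +15.2959
  t40: +1.4584
  t41: +40.8848
  t42: +0.5187
  t43: +7.2979
  t44: +0.9998
  t45: +0.8597
  t46: +6.1836
  t47: +0.1082
  t48: +5.9129
  t49: +6.0625
  t50: +32.1280
Σ = +358.5205 → |volume| = 358.52

Directed edges: 150 total, each appears once with its reverse present → watertight.

358.52 WATERTIGHT


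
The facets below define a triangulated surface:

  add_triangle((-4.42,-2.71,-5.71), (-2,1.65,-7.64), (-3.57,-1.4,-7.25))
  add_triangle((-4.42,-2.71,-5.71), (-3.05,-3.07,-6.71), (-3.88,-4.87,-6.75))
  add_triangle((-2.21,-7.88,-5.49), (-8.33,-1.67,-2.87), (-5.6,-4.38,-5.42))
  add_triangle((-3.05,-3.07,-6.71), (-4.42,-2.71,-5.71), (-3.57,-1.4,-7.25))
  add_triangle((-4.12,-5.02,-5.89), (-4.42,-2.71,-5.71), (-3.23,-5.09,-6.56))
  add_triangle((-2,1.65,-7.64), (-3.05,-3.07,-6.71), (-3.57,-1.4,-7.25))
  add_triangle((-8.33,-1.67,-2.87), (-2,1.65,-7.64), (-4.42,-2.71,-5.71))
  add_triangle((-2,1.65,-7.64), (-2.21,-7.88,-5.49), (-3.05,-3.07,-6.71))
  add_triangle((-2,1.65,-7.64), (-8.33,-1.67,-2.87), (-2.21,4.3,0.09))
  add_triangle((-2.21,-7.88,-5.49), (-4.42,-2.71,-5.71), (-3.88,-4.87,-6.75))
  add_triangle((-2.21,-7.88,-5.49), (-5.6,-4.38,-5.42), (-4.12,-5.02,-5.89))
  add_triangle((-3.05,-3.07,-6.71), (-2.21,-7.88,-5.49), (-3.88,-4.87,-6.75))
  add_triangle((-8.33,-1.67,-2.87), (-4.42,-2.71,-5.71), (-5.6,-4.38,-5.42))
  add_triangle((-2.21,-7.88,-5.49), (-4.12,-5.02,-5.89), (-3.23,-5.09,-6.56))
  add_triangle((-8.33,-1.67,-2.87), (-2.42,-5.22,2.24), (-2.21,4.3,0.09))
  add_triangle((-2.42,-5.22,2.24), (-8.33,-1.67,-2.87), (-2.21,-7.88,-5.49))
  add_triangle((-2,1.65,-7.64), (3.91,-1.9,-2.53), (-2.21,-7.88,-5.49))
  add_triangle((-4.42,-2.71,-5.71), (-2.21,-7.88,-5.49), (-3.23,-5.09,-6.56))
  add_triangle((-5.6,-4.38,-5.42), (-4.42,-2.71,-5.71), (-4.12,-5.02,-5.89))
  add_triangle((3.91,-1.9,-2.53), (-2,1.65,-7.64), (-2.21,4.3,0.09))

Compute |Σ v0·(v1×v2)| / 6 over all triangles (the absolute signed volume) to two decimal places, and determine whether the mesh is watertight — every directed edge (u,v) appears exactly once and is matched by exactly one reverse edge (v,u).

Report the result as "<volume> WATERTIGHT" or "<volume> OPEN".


Per-triangle v0·(v1×v2)/6:
  t1: +2.6514
  t2: +3.5469
  t3: +14.6564
  t4: +3.9416
  t5: +3.0858
  t6: +4.7372
  t7: +29.5233
  t8: +10.4840
  t9: +48.1959
  t10: +3.5167
  t11: +5.3004
  t12: +5.4425
  t13: +10.0965
  t14: +5.0710
  t15: +25.8376
  t16: +62.8201
  t17: +55.1883
  t18: -5.4391
  t19: +3.7291
  t20: +18.1903
Σ = +310.5762 → |volume| = 310.58

Directed edges: 60 total; 4 unmatched, e.g. (-2.42,-5.22,2.24)→(-2.21,4.3,0.09) → open.

310.58 OPEN


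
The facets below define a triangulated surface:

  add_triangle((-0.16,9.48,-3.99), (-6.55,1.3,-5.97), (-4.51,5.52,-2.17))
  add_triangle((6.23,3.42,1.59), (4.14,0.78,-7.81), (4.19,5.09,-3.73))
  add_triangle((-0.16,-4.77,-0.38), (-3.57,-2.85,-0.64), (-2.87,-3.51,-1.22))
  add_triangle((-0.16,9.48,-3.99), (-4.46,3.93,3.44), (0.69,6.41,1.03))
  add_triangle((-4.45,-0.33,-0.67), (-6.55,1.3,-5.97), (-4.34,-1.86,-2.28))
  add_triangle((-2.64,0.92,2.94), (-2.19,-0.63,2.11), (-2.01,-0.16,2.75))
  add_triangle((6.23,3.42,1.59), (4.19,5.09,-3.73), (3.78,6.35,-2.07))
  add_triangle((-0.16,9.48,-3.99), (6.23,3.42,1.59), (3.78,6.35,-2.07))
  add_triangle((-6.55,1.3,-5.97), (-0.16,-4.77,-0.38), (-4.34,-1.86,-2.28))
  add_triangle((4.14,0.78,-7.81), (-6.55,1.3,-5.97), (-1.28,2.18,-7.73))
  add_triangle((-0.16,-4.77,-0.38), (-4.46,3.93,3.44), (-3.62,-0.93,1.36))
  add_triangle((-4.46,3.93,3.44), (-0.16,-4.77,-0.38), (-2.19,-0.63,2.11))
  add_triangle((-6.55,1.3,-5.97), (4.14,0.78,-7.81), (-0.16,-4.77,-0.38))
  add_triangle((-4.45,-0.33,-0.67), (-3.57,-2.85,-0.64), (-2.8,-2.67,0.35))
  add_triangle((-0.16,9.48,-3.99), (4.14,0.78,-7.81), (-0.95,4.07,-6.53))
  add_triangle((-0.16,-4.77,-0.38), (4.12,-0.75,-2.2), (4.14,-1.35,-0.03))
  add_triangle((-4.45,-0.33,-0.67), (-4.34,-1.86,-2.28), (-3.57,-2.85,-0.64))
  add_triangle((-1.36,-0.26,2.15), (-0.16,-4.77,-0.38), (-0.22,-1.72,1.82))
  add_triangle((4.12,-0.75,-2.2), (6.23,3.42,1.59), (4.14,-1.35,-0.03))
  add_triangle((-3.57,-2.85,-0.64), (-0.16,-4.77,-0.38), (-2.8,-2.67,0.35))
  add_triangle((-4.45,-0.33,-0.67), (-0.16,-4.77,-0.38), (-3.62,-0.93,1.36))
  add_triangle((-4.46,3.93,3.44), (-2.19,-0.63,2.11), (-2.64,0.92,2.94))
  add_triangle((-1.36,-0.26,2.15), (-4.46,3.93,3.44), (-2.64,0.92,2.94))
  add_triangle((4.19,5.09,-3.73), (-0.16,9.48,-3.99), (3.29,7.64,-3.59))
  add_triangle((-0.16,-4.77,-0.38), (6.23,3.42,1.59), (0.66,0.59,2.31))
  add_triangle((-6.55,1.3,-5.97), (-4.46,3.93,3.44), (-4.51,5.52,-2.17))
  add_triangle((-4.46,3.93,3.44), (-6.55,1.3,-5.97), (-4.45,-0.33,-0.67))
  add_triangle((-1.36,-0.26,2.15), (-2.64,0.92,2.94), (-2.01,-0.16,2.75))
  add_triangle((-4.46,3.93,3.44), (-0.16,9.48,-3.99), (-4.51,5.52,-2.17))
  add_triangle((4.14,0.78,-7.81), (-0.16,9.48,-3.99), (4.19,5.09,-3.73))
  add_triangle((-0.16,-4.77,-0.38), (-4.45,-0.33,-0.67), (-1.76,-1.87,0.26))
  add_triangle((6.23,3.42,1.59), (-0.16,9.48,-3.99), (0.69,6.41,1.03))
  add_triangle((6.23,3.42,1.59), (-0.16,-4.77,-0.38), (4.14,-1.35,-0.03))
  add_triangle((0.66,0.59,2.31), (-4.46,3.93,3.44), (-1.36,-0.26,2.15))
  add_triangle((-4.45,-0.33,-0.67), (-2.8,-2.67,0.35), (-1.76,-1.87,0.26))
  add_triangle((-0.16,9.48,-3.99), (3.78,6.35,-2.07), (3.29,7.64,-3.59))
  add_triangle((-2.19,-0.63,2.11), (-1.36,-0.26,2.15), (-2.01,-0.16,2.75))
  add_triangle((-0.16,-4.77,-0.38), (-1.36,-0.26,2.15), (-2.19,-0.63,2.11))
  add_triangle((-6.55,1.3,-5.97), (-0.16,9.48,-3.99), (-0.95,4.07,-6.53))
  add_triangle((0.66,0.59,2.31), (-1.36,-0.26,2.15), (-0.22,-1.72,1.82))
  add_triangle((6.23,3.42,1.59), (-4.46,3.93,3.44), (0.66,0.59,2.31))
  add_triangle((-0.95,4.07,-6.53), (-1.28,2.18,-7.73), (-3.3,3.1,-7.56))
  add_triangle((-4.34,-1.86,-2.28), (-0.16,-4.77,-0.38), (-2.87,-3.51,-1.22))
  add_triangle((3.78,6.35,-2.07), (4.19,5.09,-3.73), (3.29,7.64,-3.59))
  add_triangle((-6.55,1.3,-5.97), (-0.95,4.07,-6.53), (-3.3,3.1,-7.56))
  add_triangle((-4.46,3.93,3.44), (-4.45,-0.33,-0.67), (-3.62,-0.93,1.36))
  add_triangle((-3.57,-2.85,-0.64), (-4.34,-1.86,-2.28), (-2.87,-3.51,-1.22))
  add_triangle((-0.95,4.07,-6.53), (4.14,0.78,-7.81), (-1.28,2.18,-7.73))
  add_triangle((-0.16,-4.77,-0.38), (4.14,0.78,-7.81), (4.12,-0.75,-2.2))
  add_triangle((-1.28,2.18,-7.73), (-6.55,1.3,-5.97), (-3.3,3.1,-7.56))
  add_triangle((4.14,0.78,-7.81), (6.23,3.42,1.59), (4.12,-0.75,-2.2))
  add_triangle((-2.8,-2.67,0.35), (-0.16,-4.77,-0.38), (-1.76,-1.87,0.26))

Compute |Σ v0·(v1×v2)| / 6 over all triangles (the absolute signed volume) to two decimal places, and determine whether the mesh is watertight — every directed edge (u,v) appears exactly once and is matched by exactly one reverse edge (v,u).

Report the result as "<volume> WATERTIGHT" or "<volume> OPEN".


642.59 OPEN

Per-triangle v0·(v1×v2)/6:
  t1: +39.4250
  t2: +33.1234
  t3: +1.6939
  t4: +32.3033
  t5: +7.8398
  t6: +0.4381
  t7: +12.5124
  t8: +12.6191
  t9: +9.4795
  t10: +12.8781
  t11: +3.6863
  t12: +2.4942
  t13: +61.1287
  t14: +1.6666
  t15: +42.0271
  t16: +7.3768
  t17: +3.0018
  t18: +1.8223
  t19: +8.8327
  t20: +2.4441
  t21: +6.8974
  t22: +1.2797
  t23: +0.1712
  t24: +6.0470
  t25: +10.3313
  t26: +31.4413
  t27: +21.1945
  t28: +0.0754
  t29: +34.4854
  t30: +40.1275
  t31: -2.3118
  t32: +33.2145
  t33: +4.0069
  t34: +4.0149
  t35: -0.0367
  t36: +5.5550
  t37: +0.0892
  t38: +1.4222
  t39: +42.1329
  t40: +1.4302
  t41: +13.1008
  t42: +6.0439
  t43: +1.4666
  t44: +4.1066
  t45: +4.1704
  t46: +8.0373
  t47: +1.7628
  t48: +15.8392
  t49: +18.9422
  t50: +7.9476
  t51: +22.6877
  t52: +0.1220
Σ = +642.5883 → |volume| = 642.59

Directed edges: 156 total; 6 unmatched, e.g. (-4.46,3.93,3.44)→(0.69,6.41,1.03) → open.


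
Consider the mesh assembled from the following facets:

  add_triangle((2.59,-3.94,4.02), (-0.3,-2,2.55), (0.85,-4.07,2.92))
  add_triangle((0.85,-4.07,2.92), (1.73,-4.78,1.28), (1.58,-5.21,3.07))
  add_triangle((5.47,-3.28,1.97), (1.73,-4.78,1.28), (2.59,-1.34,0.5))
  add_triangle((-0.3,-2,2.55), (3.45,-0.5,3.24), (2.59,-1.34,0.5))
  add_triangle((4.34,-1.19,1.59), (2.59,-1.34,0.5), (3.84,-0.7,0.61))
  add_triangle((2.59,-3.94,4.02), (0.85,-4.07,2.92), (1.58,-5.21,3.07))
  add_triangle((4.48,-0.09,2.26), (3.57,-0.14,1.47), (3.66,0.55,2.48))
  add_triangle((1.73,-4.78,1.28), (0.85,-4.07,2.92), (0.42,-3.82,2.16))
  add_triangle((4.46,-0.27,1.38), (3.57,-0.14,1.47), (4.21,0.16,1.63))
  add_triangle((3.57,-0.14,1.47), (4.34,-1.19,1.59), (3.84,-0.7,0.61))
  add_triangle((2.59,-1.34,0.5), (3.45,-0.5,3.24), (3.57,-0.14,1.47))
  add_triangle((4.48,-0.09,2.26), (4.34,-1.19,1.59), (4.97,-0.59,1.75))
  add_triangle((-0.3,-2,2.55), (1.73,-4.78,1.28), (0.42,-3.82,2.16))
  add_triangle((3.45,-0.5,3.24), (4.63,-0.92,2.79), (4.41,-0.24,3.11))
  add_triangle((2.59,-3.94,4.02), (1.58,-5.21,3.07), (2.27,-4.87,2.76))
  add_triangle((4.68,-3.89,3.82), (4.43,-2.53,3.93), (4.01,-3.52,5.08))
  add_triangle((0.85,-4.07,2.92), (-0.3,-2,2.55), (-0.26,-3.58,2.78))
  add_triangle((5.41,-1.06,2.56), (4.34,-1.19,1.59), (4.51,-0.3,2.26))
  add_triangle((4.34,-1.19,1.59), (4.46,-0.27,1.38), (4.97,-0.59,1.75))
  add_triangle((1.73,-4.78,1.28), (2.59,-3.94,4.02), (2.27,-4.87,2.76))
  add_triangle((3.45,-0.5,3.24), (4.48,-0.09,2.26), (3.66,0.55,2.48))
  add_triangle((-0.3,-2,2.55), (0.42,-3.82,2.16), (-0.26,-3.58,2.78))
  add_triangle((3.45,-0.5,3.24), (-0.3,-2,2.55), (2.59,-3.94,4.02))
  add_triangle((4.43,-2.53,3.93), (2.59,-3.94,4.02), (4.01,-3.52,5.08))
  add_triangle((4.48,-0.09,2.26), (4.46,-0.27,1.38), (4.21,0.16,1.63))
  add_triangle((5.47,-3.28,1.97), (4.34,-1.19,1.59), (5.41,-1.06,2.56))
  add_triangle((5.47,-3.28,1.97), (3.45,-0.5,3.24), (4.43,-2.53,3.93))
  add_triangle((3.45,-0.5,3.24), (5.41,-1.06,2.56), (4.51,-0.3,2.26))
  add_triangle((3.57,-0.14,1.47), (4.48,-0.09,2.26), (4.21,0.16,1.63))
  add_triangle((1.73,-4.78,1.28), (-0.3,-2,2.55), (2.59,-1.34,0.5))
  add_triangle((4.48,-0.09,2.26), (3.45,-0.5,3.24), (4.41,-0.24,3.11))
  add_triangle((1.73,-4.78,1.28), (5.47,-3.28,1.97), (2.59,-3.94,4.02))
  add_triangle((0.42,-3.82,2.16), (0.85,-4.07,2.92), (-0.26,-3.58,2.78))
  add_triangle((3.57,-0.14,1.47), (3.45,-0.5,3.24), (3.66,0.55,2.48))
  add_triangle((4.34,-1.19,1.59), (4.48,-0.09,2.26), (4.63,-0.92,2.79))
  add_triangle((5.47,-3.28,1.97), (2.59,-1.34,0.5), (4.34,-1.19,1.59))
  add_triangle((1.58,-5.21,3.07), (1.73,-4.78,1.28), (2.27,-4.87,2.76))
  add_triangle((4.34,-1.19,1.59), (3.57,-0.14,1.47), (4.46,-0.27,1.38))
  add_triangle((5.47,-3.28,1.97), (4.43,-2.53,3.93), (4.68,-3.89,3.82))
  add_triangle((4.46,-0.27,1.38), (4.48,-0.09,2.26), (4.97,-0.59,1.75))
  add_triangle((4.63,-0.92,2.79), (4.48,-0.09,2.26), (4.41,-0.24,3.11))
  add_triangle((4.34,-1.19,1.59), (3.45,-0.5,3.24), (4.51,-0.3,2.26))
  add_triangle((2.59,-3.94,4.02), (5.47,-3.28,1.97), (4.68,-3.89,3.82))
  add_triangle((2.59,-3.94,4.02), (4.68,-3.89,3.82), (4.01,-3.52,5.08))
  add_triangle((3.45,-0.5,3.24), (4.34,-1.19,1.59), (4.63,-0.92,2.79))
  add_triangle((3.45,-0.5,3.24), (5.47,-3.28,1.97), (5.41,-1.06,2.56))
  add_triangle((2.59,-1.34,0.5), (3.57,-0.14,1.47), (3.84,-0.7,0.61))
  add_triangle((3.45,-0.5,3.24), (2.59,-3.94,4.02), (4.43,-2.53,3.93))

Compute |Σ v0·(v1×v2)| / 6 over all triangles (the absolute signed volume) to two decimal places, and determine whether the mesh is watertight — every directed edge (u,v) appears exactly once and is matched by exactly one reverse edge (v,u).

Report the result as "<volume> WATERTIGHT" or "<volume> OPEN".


31.82 WATERTIGHT

Per-triangle v0·(v1×v2)/6:
  t1: +1.9176
  t2: +0.3857
  t3: +1.3491
  t4: -3.8412
  t5: +0.4776
  t6: +1.1988
  t7: +0.1218
  t8: +0.8390
  t9: -0.0942
  t10: +0.5249
  t11: -1.4636
  t12: +0.4041
  t13: -0.6173
  t14: +0.5053
  t15: +1.3025
  t16: +1.6697
  t17: +0.6592
  t18: +0.2055
  t19: +0.0931
  t20: +0.1515
  t21: +0.9019
  t22: -0.3404
  t23: +3.9386
  t24: -1.2025
  t25: +0.2254
  t26: +0.7338
  t27: +3.1087
  t28: +0.8260
  t29: -0.0856
  t30: -3.4934
  t31: -0.1152
  t32: +9.1041
  t33: +0.4511
  t34: -0.9619
  t35: +0.7442
  t36: +0.5625
  t37: +1.0315
  t38: -0.2658
  t39: +2.5524
  t40: +0.2164
  t41: +0.4953
  t42: -1.1427
  t43: +1.5948
  t44: +2.2410
  t45: +0.1468
  t46: +3.1025
  t47: -0.5304
  t48: +2.1957
Σ = +31.8240 → |volume| = 31.82

Directed edges: 144 total, each appears once with its reverse present → watertight.


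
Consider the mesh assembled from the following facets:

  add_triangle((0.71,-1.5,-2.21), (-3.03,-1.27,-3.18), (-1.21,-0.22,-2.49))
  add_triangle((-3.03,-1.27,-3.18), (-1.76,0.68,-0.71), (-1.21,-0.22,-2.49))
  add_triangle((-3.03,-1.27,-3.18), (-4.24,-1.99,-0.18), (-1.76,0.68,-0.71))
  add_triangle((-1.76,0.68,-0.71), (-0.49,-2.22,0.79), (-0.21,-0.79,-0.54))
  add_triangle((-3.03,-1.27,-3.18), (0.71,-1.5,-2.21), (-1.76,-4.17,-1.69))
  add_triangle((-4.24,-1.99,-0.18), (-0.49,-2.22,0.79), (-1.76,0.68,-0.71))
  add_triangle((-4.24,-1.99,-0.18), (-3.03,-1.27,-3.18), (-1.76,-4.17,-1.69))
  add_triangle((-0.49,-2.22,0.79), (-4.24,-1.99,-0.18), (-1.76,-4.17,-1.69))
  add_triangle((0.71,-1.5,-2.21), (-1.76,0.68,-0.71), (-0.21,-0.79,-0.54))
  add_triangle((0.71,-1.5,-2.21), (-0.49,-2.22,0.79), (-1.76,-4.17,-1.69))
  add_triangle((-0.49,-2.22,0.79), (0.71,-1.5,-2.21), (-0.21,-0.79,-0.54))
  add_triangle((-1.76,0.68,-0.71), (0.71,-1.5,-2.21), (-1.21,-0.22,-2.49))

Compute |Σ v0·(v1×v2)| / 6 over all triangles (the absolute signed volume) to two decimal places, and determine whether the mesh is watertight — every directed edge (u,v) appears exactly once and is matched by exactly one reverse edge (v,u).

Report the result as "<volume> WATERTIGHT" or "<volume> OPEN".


Per-triangle v0·(v1×v2)/6:
  t1: +1.5361
  t2: +1.0384
  t3: +3.1792
  t4: -0.5741
  t5: +5.2648
  t6: -0.0305
  t7: +7.3842
  t8: +4.1875
  t9: -0.4742
  t10: +2.0750
  t11: -0.3525
  t12: -0.2163
Σ = +23.0176 → |volume| = 23.02

Directed edges: 36 total, each appears once with its reverse present → watertight.

23.02 WATERTIGHT


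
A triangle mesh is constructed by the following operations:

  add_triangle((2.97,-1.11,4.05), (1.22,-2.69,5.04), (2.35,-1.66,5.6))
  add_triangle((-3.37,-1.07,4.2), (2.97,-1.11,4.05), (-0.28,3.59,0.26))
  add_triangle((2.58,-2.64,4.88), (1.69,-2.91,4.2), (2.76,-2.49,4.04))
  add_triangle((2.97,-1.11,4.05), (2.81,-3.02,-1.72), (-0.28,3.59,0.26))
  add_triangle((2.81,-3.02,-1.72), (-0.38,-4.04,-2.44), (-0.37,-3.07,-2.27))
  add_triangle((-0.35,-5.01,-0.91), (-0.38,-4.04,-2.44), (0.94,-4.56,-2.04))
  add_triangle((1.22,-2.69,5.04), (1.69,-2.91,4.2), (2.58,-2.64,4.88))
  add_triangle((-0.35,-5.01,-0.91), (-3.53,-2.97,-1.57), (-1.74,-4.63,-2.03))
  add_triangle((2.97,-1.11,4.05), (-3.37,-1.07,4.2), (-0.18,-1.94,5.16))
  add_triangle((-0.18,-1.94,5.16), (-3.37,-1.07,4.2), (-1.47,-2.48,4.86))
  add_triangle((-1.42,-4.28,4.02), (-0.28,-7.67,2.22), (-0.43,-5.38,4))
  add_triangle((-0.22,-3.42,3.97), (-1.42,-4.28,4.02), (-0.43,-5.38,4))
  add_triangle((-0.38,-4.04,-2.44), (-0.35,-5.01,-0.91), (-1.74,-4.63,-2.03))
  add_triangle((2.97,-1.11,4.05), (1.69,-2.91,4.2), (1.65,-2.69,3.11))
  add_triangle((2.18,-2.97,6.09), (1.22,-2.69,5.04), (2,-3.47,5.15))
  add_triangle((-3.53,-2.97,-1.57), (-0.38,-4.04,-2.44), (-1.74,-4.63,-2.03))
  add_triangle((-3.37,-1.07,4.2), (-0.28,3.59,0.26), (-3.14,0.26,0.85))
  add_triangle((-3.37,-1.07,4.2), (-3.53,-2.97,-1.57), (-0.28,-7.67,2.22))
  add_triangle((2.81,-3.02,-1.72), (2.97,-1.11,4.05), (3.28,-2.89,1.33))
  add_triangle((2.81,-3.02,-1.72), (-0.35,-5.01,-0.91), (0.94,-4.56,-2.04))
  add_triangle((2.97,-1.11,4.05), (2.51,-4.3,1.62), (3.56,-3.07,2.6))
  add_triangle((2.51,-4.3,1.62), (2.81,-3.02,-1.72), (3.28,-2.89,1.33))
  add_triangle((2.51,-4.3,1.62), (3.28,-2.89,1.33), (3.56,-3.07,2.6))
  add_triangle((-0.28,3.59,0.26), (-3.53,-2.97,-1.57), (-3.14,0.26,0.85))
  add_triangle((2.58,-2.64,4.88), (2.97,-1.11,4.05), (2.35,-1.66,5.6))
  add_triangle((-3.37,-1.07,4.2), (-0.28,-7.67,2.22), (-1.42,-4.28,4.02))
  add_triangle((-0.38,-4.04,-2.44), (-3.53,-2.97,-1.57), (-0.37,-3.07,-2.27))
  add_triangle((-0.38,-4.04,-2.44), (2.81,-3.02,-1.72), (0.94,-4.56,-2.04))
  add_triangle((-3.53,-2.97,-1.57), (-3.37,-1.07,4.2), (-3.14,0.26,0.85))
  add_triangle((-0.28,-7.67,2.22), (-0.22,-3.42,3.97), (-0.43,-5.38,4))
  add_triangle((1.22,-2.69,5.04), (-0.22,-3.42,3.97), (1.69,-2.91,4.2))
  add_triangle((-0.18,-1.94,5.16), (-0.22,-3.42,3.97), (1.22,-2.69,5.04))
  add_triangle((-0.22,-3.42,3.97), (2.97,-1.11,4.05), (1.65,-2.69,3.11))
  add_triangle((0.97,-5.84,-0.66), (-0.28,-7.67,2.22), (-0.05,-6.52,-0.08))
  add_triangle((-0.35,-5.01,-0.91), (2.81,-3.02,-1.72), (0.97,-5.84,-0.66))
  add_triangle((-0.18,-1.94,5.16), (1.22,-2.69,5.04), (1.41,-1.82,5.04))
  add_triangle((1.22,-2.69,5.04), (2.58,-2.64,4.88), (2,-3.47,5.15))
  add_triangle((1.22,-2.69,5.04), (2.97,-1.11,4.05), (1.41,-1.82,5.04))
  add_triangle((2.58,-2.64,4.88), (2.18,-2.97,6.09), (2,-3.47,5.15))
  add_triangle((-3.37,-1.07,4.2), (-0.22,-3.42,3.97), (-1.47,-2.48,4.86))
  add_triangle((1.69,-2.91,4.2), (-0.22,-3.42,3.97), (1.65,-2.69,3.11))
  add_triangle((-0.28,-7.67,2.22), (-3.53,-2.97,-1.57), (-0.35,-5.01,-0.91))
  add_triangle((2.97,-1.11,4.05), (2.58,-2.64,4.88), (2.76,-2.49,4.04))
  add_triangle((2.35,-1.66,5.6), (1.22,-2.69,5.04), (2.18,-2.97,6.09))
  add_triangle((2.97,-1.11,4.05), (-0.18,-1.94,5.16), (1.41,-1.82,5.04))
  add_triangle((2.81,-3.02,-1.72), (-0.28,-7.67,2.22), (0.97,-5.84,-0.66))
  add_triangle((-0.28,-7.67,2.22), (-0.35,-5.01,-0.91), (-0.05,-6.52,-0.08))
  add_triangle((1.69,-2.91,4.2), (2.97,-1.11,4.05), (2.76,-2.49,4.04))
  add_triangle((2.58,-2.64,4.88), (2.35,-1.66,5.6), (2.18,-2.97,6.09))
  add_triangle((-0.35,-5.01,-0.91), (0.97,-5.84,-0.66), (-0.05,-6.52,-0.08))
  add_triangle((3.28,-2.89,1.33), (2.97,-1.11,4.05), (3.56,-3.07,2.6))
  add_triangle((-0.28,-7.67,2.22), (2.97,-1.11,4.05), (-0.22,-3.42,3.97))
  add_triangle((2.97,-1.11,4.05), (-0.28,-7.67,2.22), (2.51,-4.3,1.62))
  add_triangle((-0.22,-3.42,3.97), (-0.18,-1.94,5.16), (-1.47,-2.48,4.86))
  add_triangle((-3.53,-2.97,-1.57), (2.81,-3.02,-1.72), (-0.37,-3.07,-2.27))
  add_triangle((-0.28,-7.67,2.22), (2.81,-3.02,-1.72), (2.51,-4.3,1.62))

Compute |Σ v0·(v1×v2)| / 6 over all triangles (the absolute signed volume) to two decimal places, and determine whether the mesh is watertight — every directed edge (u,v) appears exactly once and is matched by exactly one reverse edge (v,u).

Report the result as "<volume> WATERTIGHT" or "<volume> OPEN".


Per-triangle v0·(v1×v2)/6:
  t1: -1.3425
  t2: +15.9144
  t3: +0.4551
  t4: +8.9525
  t5: +0.8607
  t6: +1.8920
  t7: +0.7652
  t8: +2.0798
  t9: +2.5061
  t10: +2.3790
  t11: +3.1159
  t12: +1.4196
  t13: +1.9210
  t14: +0.9754
  t15: +0.6051
  t16: +1.4808
  t17: +6.2671
  t18: +27.3614
  t19: +1.5090
  t20: +1.8255
  t21: +2.1997
  t22: +3.4437
  t23: +1.3423
  t24: +4.3998
  t25: +1.4601
  t26: +5.5577
  t27: +0.9224
  t28: +1.3918
  t29: +7.3961
  t30: +0.5928
  t31: +1.3989
  t32: +2.3694
  t33: -2.8914
  t34: +2.4104
  t35: +2.3588
  t36: +1.1743
  t37: -0.8251
  t38: +1.2862
  t39: +0.7692
  t40: +1.5184
  t41: +0.8677
  t42: +9.8038
  t43: +0.7539
  t44: +0.5537
  t45: +0.3624
  t46: +4.8503
  t47: +0.9875
  t48: -1.0567
  t49: +0.9969
  t50: +1.1349
  t51: +0.8489
  t52: +11.9224
  t53: +11.2675
  t54: +2.1098
  t55: -1.8494
  t56: +10.2455
Σ = +173.0174 → |volume| = 173.02

Directed edges: 168 total; 6 unmatched, e.g. (2.81,-3.02,-1.72)→(-0.28,3.59,0.26) → open.

173.02 OPEN


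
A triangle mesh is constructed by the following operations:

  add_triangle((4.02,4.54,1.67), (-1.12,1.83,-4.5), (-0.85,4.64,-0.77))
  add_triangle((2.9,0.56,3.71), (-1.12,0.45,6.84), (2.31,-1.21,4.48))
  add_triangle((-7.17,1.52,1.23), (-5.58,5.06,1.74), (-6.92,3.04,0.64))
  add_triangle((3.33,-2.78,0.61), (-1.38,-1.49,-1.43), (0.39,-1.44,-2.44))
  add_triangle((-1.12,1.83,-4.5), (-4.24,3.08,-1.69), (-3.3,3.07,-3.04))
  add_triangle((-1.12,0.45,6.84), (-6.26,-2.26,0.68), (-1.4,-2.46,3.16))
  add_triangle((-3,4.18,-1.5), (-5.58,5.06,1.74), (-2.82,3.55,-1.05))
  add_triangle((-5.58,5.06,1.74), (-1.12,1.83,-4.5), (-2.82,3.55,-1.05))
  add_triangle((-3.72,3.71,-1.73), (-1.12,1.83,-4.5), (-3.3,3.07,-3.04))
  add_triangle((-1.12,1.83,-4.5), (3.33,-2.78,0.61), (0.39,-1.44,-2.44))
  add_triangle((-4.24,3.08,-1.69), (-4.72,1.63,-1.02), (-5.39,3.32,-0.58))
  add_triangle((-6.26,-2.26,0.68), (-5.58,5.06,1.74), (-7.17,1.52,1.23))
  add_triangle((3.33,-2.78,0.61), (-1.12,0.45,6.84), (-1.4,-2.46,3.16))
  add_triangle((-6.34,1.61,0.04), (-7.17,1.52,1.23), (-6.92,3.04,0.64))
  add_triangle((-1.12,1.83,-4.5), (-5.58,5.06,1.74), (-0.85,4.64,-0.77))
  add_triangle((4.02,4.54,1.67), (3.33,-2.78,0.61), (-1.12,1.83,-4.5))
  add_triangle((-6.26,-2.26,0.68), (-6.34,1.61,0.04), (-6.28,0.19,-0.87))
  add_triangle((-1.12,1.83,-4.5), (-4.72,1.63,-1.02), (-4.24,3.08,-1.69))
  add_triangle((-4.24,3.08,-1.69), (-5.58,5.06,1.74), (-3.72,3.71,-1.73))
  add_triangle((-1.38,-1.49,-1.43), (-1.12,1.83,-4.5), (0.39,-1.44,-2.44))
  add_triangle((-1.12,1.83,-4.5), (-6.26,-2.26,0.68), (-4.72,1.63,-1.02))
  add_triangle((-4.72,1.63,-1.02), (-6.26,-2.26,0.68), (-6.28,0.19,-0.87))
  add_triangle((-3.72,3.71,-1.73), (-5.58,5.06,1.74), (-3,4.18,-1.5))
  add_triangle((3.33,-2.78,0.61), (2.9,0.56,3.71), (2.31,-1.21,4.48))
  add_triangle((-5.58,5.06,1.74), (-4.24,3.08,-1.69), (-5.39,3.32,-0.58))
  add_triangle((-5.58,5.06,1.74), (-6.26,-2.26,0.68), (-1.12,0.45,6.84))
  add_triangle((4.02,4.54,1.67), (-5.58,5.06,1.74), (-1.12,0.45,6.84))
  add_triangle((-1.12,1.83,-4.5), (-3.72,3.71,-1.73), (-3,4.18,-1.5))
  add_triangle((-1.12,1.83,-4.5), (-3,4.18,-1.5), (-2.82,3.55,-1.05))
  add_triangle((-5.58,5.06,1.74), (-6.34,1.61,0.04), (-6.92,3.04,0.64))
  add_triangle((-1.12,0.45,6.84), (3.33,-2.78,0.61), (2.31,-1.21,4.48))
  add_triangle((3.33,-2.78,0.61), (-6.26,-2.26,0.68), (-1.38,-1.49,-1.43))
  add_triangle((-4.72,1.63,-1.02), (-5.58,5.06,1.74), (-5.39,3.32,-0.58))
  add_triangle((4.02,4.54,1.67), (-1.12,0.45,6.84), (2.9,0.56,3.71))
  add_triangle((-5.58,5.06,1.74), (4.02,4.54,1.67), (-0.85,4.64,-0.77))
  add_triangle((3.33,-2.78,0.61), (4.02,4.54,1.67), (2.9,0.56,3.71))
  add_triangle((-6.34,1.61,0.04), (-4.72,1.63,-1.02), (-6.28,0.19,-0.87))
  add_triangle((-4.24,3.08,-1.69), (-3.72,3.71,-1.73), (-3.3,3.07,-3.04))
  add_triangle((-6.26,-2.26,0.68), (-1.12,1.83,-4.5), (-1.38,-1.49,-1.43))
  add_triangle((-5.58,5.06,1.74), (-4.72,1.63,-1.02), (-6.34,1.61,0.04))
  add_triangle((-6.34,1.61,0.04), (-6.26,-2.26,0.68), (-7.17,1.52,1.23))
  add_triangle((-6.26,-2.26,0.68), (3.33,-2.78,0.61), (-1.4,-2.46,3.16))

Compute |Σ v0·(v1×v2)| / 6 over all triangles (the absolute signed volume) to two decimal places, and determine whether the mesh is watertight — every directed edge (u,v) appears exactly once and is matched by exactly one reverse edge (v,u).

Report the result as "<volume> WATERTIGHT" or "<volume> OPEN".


Per-triangle v0·(v1×v2)/6:
  t1: +14.2737
  t2: +7.1129
  t3: +4.0062
  t4: +2.9545
  t5: +0.6886
  t6: +16.3816
  t7: -0.3702
  t8: -3.0161
  t9: +1.2110
  t10: +3.9038
  t11: +1.6311
  t12: +1.5304
  t13: +13.2691
  t14: +1.7954
  t15: +16.6655
  t16: +19.2850
  t17: +4.6509
  t18: +4.5337
  t19: +2.9989
  t20: +3.4176
  t21: +12.5034
  t22: -1.4698
  t23: +3.1603
  t24: +5.4444
  t25: +2.7835
  t26: +48.5778
  t27: +50.9481
  t28: +2.8847
  t29: -0.6985
  t30: -0.0151
  t31: +3.9013
  t32: +7.5696
  t33: +1.9389
  t34: +16.1677
  t35: +18.3992
  t36: +12.3857
  t37: +1.9729
  t38: +1.1106
  t39: +8.4654
  t40: +4.8182
  t41: +4.6159
  t42: +10.5156
Σ = +332.9034 → |volume| = 332.90

Directed edges: 126 total, each appears once with its reverse present → watertight.

332.90 WATERTIGHT


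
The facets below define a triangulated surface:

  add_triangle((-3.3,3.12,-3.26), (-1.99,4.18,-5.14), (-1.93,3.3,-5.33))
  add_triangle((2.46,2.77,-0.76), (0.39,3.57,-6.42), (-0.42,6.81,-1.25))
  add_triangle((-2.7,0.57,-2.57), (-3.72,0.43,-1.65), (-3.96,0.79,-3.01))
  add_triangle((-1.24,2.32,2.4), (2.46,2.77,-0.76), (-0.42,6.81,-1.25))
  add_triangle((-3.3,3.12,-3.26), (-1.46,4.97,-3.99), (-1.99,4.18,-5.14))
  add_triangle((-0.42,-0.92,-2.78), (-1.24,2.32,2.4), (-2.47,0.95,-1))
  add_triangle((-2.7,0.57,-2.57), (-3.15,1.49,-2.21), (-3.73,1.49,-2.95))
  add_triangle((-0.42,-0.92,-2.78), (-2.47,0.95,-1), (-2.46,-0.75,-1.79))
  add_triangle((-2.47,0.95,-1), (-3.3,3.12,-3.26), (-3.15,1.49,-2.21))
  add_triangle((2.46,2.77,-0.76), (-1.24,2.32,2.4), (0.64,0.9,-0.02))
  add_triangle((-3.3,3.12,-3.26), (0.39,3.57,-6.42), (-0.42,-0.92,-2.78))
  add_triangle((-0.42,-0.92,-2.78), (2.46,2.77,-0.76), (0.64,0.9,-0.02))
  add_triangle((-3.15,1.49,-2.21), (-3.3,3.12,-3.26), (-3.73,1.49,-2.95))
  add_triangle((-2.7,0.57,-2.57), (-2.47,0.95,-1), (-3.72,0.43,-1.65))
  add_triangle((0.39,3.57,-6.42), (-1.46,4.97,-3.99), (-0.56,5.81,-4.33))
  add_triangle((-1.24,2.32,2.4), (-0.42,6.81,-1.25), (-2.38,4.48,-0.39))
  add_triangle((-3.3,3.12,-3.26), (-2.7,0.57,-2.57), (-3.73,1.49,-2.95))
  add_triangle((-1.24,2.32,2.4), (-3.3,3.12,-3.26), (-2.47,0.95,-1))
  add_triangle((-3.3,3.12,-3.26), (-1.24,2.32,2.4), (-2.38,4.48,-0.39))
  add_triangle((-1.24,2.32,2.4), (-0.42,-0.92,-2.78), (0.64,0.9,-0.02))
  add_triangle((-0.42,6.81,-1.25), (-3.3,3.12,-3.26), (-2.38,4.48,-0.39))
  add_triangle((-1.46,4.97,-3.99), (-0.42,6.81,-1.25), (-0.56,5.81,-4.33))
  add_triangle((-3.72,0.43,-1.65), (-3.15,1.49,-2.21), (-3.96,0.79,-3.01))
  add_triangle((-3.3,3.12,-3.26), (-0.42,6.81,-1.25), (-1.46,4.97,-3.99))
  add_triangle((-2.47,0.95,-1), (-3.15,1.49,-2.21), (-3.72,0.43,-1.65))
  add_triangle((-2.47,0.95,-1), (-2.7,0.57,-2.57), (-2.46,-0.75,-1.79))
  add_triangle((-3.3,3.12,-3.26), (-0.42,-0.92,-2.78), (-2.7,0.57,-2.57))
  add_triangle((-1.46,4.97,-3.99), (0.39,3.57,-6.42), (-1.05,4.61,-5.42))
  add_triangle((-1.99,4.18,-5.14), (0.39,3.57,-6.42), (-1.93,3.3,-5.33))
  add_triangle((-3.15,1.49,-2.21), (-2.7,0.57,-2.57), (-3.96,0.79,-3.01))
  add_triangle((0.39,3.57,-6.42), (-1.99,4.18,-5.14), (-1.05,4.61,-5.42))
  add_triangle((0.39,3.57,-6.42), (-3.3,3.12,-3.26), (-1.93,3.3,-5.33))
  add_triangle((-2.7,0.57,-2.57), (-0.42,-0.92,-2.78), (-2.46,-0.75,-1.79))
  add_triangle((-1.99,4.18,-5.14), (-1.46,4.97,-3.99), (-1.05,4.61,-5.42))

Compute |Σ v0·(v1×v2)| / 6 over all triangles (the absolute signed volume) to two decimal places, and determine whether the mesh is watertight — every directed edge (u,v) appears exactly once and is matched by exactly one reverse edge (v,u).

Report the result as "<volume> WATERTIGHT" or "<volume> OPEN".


85.18 OPEN

Per-triangle v0·(v1×v2)/6:
  t1: +1.7524
  t2: +17.0392
  t3: +0.0823
  t4: +8.1248
  t5: +3.0459
  t6: -0.6882
  t7: +0.0263
  t8: -1.4689
  t9: +0.4916
  t10: +0.1225
  t11: +10.0532
  t12: -0.1814
  t13: +0.4087
  t14: -0.5807
  t15: +3.7744
  t16: +6.2090
  t17: +0.6923
  t18: +3.6708
  t19: +3.2078
  t20: -1.1278
  t21: +7.9413
  t22: +3.5681
  t23: +0.7076
  t24: +7.3373
  t25: +0.4016
  t26: +0.8781
  t27: +2.6496
  t28: +1.1530
  t29: +2.3595
  t30: +0.2982
  t31: +1.9811
  t32: -1.8943
  t33: +1.6099
  t34: +1.5348
Σ = +85.1802 → |volume| = 85.18

Directed edges: 102 total; 6 unmatched, e.g. (2.46,2.77,-0.76)→(0.39,3.57,-6.42) → open.


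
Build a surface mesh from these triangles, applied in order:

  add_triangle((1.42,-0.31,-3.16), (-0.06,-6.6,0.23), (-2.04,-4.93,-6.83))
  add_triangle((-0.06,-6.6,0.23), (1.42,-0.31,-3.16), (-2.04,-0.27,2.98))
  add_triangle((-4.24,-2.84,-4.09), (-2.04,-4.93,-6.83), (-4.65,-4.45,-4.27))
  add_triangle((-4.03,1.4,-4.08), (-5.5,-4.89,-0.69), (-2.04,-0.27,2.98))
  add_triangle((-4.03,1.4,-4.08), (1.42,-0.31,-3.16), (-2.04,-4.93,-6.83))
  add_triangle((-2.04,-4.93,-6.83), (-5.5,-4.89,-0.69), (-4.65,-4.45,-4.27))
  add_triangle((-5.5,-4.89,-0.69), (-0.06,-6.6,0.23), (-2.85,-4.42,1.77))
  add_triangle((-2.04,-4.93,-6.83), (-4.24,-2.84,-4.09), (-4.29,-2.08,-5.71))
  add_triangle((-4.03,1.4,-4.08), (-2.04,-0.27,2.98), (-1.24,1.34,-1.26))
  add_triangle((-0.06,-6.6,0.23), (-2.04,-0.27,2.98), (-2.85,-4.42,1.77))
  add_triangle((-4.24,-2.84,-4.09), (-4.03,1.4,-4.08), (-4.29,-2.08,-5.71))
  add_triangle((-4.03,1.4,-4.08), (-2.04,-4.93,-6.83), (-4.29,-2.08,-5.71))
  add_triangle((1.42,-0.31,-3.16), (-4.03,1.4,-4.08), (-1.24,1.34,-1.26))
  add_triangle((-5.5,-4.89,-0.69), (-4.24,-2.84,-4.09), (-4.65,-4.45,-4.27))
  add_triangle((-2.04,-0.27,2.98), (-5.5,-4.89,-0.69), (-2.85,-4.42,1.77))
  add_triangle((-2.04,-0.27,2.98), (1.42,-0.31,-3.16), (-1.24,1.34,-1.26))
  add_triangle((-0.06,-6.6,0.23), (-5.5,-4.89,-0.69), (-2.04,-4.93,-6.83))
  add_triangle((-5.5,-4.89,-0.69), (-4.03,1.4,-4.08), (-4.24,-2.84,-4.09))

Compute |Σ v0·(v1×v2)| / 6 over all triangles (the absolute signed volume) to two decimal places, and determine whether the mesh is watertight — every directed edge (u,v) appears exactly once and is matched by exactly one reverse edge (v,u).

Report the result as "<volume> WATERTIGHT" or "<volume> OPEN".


Per-triangle v0·(v1×v2)/6:
  t1: +17.9175
  t2: -2.4574
  t3: +5.1309
  t4: +19.8392
  t5: +17.9992
  t6: +8.6285
  t7: +12.3569
  t8: +6.6845
  t9: +3.0781
  t10: +5.5596
  t11: +4.4452
  t12: +6.2496
  t13: +2.8072
  t14: +4.1718
  t15: +8.6053
  t16: -1.0752
  t17: +40.1302
  t18: +13.2061
Σ = +173.2774 → |volume| = 173.28

Directed edges: 54 total, each appears once with its reverse present → watertight.

173.28 WATERTIGHT


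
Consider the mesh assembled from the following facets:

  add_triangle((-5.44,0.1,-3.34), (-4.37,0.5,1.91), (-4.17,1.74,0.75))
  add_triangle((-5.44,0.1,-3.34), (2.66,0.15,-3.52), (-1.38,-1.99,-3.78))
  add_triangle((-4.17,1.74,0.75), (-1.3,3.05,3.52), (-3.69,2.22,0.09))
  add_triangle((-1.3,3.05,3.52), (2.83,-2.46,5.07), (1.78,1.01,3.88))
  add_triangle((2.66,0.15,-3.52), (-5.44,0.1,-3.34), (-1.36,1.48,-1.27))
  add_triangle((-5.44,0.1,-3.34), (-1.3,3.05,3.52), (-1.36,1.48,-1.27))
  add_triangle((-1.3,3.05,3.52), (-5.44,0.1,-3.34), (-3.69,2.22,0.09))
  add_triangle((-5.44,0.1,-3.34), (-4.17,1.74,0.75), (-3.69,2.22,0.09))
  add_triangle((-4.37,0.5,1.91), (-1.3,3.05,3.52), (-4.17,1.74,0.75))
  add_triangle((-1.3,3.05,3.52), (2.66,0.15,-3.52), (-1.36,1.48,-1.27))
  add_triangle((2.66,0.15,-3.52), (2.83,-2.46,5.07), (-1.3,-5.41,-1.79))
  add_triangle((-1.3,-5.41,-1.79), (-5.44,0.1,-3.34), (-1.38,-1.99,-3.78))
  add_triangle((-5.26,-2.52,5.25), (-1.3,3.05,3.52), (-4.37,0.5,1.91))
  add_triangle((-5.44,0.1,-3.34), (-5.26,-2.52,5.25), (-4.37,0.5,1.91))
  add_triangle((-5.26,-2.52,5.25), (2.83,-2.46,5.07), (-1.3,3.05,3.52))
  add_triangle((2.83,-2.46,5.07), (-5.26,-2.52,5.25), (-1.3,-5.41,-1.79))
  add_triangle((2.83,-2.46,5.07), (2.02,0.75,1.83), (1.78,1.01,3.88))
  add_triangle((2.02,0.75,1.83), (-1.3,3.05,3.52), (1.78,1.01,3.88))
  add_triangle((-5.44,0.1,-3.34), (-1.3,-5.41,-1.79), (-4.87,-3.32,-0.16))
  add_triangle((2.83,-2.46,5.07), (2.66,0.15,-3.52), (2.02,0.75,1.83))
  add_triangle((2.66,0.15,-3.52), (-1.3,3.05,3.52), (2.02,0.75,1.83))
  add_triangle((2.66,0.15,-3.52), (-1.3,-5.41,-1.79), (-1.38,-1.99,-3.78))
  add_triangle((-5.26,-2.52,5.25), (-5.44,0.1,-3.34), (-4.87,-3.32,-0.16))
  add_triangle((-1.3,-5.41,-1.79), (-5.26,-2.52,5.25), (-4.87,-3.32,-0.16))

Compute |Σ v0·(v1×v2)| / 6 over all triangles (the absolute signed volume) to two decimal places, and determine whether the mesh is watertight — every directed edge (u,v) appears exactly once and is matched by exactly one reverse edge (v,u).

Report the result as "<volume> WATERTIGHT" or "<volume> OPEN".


274.33 WATERTIGHT

Per-triangle v0·(v1×v2)/6:
  t1: +5.6672
  t2: +9.9451
  t3: +2.5535
  t4: +6.4291
  t5: +6.7196
  t6: +6.8900
  t7: -1.9632
  t8: +2.9069
  t9: +4.9815
  t10: +5.4925
  t11: +24.9323
  t12: +12.6364
  t13: +12.9473
  t14: +14.1233
  t15: +32.8540
  t16: +43.4603
  t17: +2.9745
  t18: +2.1446
  t19: +17.0089
  t20: +7.7155
  t21: +5.7278
  t22: +10.2880
  t23: +19.4985
  t24: +18.3998
Σ = +274.3334 → |volume| = 274.33

Directed edges: 72 total, each appears once with its reverse present → watertight.
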